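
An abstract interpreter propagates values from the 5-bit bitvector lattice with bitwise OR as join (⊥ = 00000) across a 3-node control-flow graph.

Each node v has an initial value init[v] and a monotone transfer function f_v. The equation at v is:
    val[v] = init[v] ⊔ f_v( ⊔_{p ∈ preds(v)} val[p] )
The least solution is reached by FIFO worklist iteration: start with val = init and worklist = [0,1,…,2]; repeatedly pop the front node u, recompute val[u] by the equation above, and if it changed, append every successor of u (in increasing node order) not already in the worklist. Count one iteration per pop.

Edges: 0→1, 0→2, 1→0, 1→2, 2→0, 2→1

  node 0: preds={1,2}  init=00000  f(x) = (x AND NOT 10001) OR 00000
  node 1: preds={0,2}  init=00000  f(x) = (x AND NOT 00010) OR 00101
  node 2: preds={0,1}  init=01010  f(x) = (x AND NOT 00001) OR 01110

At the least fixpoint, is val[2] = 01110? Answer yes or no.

yes

Iteration log — 6 steps:
  step 1. node 0  ⊔preds=01010  new=01010  old=00000  +wl: 
  step 2. node 1  ⊔preds=01010  new=01101  old=00000  +wl: 0
  step 3. node 2  ⊔preds=01111  new=01110  old=01010  +wl: 1
  step 4. node 0  ⊔preds=01111  new=01110  old=01010  +wl: 2
  step 5. node 1  ⊔preds=01110  new=01101  stable
  step 6. node 2  ⊔preds=01111  new=01110  stable

Least fixpoint reached:
  node 0: 01110
  node 1: 01101
  node 2: 01110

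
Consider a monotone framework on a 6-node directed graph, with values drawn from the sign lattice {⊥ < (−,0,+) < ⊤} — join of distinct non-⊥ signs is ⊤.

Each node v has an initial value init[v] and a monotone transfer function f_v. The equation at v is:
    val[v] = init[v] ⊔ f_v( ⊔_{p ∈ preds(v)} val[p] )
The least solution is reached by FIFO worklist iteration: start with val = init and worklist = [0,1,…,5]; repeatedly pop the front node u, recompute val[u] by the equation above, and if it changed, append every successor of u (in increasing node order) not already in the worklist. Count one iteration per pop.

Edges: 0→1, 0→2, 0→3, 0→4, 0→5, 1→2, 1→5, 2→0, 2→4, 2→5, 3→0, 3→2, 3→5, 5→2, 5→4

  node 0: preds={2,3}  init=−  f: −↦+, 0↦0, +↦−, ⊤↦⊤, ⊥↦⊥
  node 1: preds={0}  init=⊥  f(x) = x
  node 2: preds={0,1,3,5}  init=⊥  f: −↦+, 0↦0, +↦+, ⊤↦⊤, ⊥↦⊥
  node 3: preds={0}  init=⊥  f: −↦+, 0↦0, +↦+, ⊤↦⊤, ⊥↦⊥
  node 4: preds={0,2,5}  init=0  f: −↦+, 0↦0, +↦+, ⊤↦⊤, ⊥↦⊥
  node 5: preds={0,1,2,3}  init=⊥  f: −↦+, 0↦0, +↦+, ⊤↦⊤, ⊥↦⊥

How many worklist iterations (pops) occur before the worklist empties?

Iteration log — 18 steps:
  step 1. node 0  ⊔preds=⊥  new=−  stable
  step 2. node 1  ⊔preds=−  new=−  old=⊥  +wl: 
  step 3. node 2  ⊔preds=−  new=+  old=⊥  +wl: 0
  step 4. node 3  ⊔preds=−  new=+  old=⊥  +wl: 2
  step 5. node 4  ⊔preds=⊤  new=⊤  old=0  +wl: 
  step 6. node 5  ⊔preds=⊤  new=⊤  old=⊥  +wl: 4
  step 7. node 0  ⊔preds=+  new=−  stable
  step 8. node 2  ⊔preds=⊤  new=⊤  old=+  +wl: 0,5
  step 9. node 4  ⊔preds=⊤  new=⊤  stable
  step 10. node 0  ⊔preds=⊤  new=⊤  old=−  +wl: 1,2,3,4
  step 11. node 5  ⊔preds=⊤  new=⊤  stable
  step 12. node 1  ⊔preds=⊤  new=⊤  old=−  +wl: 5
  step 13. node 2  ⊔preds=⊤  new=⊤  stable
  step 14. node 3  ⊔preds=⊤  new=⊤  old=+  +wl: 0,2
  step 15. node 4  ⊔preds=⊤  new=⊤  stable
  step 16. node 5  ⊔preds=⊤  new=⊤  stable
  step 17. node 0  ⊔preds=⊤  new=⊤  stable
  step 18. node 2  ⊔preds=⊤  new=⊤  stable

Least fixpoint reached:
  node 0: ⊤
  node 1: ⊤
  node 2: ⊤
  node 3: ⊤
  node 4: ⊤
  node 5: ⊤

18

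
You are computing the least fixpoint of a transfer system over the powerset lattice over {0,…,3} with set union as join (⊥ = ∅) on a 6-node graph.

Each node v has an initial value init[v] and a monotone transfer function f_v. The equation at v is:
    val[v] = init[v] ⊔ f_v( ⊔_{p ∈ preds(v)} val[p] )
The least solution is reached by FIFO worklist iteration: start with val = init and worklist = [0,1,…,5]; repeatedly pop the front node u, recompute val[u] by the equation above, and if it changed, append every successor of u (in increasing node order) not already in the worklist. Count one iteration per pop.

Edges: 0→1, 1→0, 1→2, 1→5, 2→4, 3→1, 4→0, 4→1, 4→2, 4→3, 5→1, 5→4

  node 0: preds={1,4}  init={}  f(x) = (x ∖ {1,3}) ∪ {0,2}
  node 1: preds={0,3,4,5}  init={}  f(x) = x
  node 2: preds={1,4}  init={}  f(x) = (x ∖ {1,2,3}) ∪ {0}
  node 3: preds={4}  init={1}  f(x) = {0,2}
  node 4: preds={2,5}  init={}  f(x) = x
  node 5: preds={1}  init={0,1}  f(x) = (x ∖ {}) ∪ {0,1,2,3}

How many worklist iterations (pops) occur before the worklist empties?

16

Worklist (16 pops):
  #1 pop 0: in={} → {0,2} (was {}); enqueue []
  #2 pop 1: in={0,1,2} → {0,1,2} (was {}); enqueue [0]
  #3 pop 2: in={0,1,2} → {0} (was {}); enqueue []
  #4 pop 3: in={} → {0,1,2} (was {1}); enqueue [1]
  #5 pop 4: in={0,1} → {0,1} (was {}); enqueue [2,3]
  #6 pop 5: in={0,1,2} → {0,1,2,3} (was {0,1}); enqueue [4]
  #7 pop 0: in={0,1,2} → {0,2} (no change)
  #8 pop 1: in={0,1,2,3} → {0,1,2,3} (was {0,1,2}); enqueue [0,5]
  #9 pop 2: in={0,1,2,3} → {0} (no change)
  #10 pop 3: in={0,1} → {0,1,2} (no change)
  #11 pop 4: in={0,1,2,3} → {0,1,2,3} (was {0,1}); enqueue [1,2,3]
  #12 pop 0: in={0,1,2,3} → {0,2} (no change)
  #13 pop 5: in={0,1,2,3} → {0,1,2,3} (no change)
  #14 pop 1: in={0,1,2,3} → {0,1,2,3} (no change)
  #15 pop 2: in={0,1,2,3} → {0} (no change)
  #16 pop 3: in={0,1,2,3} → {0,1,2} (no change)

Fixpoint:
  val[0] = {0,2}
  val[1] = {0,1,2,3}
  val[2] = {0}
  val[3] = {0,1,2}
  val[4] = {0,1,2,3}
  val[5] = {0,1,2,3}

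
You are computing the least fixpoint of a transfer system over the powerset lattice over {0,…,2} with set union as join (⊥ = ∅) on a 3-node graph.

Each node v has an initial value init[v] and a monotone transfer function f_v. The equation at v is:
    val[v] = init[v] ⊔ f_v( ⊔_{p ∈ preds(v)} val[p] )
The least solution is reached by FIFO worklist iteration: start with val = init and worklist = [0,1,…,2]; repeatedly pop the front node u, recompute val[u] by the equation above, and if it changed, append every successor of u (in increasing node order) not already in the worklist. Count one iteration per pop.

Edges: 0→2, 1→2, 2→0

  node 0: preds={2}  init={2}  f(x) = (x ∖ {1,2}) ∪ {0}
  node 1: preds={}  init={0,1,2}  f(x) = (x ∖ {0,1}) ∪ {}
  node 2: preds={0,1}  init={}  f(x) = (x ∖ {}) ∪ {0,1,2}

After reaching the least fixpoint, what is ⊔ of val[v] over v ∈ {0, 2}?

Worklist (4 pops):
  #1 pop 0: in={} → {0,2} (was {2}); enqueue []
  #2 pop 1: in={} → {0,1,2} (no change)
  #3 pop 2: in={0,1,2} → {0,1,2} (was {}); enqueue [0]
  #4 pop 0: in={0,1,2} → {0,2} (no change)

Fixpoint:
  val[0] = {0,2}
  val[1] = {0,1,2}
  val[2] = {0,1,2}

{0,1,2}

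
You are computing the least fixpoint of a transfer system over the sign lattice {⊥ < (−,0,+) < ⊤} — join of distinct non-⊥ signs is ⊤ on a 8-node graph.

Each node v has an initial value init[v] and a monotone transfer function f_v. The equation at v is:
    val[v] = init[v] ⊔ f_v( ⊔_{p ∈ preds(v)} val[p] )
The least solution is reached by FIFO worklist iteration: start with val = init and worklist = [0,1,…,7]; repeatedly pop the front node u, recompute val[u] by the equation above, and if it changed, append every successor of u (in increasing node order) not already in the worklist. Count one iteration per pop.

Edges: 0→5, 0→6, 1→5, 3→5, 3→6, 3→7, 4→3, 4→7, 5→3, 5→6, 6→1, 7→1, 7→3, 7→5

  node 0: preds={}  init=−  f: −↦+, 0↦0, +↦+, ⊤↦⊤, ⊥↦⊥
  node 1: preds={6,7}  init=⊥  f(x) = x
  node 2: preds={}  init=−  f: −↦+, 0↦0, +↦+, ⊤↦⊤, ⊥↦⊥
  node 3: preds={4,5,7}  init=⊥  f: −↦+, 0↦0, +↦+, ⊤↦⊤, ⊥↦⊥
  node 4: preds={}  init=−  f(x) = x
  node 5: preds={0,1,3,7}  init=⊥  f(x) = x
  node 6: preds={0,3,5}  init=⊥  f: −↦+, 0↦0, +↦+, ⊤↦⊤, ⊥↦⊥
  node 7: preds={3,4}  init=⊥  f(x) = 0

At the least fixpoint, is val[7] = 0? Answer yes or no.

Iteration log — 13 steps:
  step 1. node 0  ⊔preds=⊥  new=−  stable
  step 2. node 1  ⊔preds=⊥  new=⊥  stable
  step 3. node 2  ⊔preds=⊥  new=−  stable
  step 4. node 3  ⊔preds=−  new=+  old=⊥  +wl: 
  step 5. node 4  ⊔preds=⊥  new=−  stable
  step 6. node 5  ⊔preds=⊤  new=⊤  old=⊥  +wl: 3
  step 7. node 6  ⊔preds=⊤  new=⊤  old=⊥  +wl: 1
  step 8. node 7  ⊔preds=⊤  new=0  old=⊥  +wl: 5
  step 9. node 3  ⊔preds=⊤  new=⊤  old=+  +wl: 6,7
  step 10. node 1  ⊔preds=⊤  new=⊤  old=⊥  +wl: 
  step 11. node 5  ⊔preds=⊤  new=⊤  stable
  step 12. node 6  ⊔preds=⊤  new=⊤  stable
  step 13. node 7  ⊔preds=⊤  new=0  stable

Least fixpoint reached:
  node 0: −
  node 1: ⊤
  node 2: −
  node 3: ⊤
  node 4: −
  node 5: ⊤
  node 6: ⊤
  node 7: 0

yes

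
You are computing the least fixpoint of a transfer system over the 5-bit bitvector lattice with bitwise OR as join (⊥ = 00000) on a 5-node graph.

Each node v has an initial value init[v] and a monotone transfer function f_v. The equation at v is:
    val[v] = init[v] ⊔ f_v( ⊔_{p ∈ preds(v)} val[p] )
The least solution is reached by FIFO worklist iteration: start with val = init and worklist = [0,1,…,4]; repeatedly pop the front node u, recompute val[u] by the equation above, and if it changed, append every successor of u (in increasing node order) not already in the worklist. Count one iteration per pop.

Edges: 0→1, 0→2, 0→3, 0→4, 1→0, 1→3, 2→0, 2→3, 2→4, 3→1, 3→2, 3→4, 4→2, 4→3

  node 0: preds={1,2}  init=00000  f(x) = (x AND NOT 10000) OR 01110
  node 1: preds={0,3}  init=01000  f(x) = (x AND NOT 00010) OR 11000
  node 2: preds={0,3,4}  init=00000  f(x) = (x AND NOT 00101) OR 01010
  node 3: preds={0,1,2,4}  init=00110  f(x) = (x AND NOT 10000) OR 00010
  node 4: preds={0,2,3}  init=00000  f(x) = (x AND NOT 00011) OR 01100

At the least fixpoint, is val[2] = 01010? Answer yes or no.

yes

Trace (9 dequeues):
  [1] u=0 | in 01000 | out 01110 | prev 00000 | push {}
  [2] u=1 | in 01110 | out 11100 | prev 01000 | push {0}
  [3] u=2 | in 01110 | out 01010 | prev 00000 | push {}
  [4] u=3 | in 11110 | out 01110 | prev 00110 | push {1,2}
  [5] u=4 | in 01110 | out 01100 | prev 00000 | push {3}
  [6] u=0 | in 11110 | out 01110 | ==
  [7] u=1 | in 01110 | out 11100 | ==
  [8] u=2 | in 01110 | out 01010 | ==
  [9] u=3 | in 11110 | out 01110 | ==

Converged values:
  [0] 01110
  [1] 11100
  [2] 01010
  [3] 01110
  [4] 01100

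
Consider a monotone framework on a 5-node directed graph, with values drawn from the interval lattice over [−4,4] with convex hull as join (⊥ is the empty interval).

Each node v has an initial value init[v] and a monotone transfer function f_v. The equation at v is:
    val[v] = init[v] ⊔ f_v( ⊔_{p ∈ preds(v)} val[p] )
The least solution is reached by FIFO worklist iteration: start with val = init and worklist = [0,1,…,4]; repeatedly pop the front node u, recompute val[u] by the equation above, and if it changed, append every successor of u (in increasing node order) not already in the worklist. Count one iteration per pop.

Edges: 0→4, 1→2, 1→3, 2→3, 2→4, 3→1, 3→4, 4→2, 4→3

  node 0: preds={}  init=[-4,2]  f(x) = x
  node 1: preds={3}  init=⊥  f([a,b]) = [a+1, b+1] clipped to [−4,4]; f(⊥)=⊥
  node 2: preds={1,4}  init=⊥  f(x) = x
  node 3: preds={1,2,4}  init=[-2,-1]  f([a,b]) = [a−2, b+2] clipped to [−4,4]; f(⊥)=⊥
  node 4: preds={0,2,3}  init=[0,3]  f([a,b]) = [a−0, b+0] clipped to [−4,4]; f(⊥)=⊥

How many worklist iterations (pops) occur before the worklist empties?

Iteration log — 12 steps:
  step 1. node 0  ⊔preds=⊥  new=[-4,2]  stable
  step 2. node 1  ⊔preds=[-2,-1]  new=[-1,0]  old=⊥  +wl: 
  step 3. node 2  ⊔preds=[-1,3]  new=[-1,3]  old=⊥  +wl: 
  step 4. node 3  ⊔preds=[-1,3]  new=[-3,4]  old=[-2,-1]  +wl: 1
  step 5. node 4  ⊔preds=[-4,4]  new=[-4,4]  old=[0,3]  +wl: 2,3
  step 6. node 1  ⊔preds=[-3,4]  new=[-2,4]  old=[-1,0]  +wl: 
  step 7. node 2  ⊔preds=[-4,4]  new=[-4,4]  old=[-1,3]  +wl: 4
  step 8. node 3  ⊔preds=[-4,4]  new=[-4,4]  old=[-3,4]  +wl: 1
  step 9. node 4  ⊔preds=[-4,4]  new=[-4,4]  stable
  step 10. node 1  ⊔preds=[-4,4]  new=[-3,4]  old=[-2,4]  +wl: 2,3
  step 11. node 2  ⊔preds=[-4,4]  new=[-4,4]  stable
  step 12. node 3  ⊔preds=[-4,4]  new=[-4,4]  stable

Least fixpoint reached:
  node 0: [-4,2]
  node 1: [-3,4]
  node 2: [-4,4]
  node 3: [-4,4]
  node 4: [-4,4]

12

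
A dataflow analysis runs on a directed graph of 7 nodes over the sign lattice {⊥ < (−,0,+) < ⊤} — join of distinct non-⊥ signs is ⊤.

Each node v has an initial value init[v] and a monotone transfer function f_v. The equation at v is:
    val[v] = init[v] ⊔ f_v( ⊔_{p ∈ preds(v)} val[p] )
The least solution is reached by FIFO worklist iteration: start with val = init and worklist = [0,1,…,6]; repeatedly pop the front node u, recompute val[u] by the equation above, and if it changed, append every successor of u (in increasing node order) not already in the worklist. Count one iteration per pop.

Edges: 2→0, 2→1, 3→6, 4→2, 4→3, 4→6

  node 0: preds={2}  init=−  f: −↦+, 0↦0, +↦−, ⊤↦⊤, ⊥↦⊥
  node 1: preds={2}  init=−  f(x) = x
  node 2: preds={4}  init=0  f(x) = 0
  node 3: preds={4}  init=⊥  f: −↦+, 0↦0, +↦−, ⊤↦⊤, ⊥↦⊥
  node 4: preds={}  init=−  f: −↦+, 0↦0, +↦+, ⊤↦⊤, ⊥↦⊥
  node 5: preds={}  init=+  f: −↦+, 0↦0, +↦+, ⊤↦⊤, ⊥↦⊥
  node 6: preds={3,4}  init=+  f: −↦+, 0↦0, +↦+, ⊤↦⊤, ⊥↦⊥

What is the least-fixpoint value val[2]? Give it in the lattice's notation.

Iteration log — 7 steps:
  step 1. node 0  ⊔preds=0  new=⊤  old=−  +wl: 
  step 2. node 1  ⊔preds=0  new=⊤  old=−  +wl: 
  step 3. node 2  ⊔preds=−  new=0  stable
  step 4. node 3  ⊔preds=−  new=+  old=⊥  +wl: 
  step 5. node 4  ⊔preds=⊥  new=−  stable
  step 6. node 5  ⊔preds=⊥  new=+  stable
  step 7. node 6  ⊔preds=⊤  new=⊤  old=+  +wl: 

Least fixpoint reached:
  node 0: ⊤
  node 1: ⊤
  node 2: 0
  node 3: +
  node 4: −
  node 5: +
  node 6: ⊤

0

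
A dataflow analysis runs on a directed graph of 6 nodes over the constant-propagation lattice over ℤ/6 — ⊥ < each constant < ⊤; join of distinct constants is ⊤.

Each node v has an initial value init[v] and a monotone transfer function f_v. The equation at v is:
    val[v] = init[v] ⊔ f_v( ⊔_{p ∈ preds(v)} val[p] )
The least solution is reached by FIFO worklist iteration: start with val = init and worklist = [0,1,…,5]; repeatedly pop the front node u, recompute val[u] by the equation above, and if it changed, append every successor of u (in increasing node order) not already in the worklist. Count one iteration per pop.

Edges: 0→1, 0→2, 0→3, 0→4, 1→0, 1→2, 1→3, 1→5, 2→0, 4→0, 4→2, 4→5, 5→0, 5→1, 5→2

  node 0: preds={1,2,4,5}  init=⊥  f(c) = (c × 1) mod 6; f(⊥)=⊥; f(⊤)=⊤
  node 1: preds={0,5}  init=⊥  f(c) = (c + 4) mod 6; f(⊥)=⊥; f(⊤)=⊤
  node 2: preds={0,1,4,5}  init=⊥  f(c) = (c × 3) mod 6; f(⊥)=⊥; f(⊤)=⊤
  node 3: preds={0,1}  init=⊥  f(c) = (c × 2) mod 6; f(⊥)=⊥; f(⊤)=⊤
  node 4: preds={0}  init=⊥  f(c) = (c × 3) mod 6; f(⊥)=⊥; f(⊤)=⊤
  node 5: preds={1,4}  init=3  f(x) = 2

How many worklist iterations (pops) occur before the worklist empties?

Trace (14 dequeues):
  [1] u=0 | in 3 | out 3 | prev ⊥ | push {}
  [2] u=1 | in 3 | out 1 | prev ⊥ | push {0}
  [3] u=2 | in ⊤ | out ⊤ | prev ⊥ | push {}
  [4] u=3 | in ⊤ | out ⊤ | prev ⊥ | push {}
  [5] u=4 | in 3 | out 3 | prev ⊥ | push {2}
  [6] u=5 | in ⊤ | out ⊤ | prev 3 | push {1}
  [7] u=0 | in ⊤ | out ⊤ | prev 3 | push {3,4}
  [8] u=2 | in ⊤ | out ⊤ | ==
  [9] u=1 | in ⊤ | out ⊤ | prev 1 | push {0,2,5}
  [10] u=3 | in ⊤ | out ⊤ | ==
  [11] u=4 | in ⊤ | out ⊤ | prev 3 | push {}
  [12] u=0 | in ⊤ | out ⊤ | ==
  [13] u=2 | in ⊤ | out ⊤ | ==
  [14] u=5 | in ⊤ | out ⊤ | ==

Converged values:
  [0] ⊤
  [1] ⊤
  [2] ⊤
  [3] ⊤
  [4] ⊤
  [5] ⊤

14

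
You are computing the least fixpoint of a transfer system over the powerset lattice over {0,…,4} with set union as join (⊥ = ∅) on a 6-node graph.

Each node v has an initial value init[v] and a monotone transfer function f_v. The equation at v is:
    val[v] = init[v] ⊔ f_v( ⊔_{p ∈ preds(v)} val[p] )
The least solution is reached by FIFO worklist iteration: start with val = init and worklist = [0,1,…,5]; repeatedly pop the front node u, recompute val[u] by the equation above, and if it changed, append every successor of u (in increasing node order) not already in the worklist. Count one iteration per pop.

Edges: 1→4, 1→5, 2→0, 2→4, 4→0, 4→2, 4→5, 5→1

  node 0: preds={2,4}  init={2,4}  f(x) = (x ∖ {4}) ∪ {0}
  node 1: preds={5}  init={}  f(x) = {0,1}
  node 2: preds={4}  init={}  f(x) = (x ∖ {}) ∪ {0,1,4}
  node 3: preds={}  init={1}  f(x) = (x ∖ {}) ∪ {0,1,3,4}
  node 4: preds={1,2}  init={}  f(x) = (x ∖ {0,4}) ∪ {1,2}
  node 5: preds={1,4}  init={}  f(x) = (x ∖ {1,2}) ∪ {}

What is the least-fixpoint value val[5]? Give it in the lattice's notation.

{0}

Worklist (11 pops):
  #1 pop 0: in={} → {0,2,4} (was {2,4}); enqueue []
  #2 pop 1: in={} → {0,1} (was {}); enqueue []
  #3 pop 2: in={} → {0,1,4} (was {}); enqueue [0]
  #4 pop 3: in={} → {0,1,3,4} (was {1}); enqueue []
  #5 pop 4: in={0,1,4} → {1,2} (was {}); enqueue [2]
  #6 pop 5: in={0,1,2} → {0} (was {}); enqueue [1]
  #7 pop 0: in={0,1,2,4} → {0,1,2,4} (was {0,2,4}); enqueue []
  #8 pop 2: in={1,2} → {0,1,2,4} (was {0,1,4}); enqueue [0,4]
  #9 pop 1: in={0} → {0,1} (no change)
  #10 pop 0: in={0,1,2,4} → {0,1,2,4} (no change)
  #11 pop 4: in={0,1,2,4} → {1,2} (no change)

Fixpoint:
  val[0] = {0,1,2,4}
  val[1] = {0,1}
  val[2] = {0,1,2,4}
  val[3] = {0,1,3,4}
  val[4] = {1,2}
  val[5] = {0}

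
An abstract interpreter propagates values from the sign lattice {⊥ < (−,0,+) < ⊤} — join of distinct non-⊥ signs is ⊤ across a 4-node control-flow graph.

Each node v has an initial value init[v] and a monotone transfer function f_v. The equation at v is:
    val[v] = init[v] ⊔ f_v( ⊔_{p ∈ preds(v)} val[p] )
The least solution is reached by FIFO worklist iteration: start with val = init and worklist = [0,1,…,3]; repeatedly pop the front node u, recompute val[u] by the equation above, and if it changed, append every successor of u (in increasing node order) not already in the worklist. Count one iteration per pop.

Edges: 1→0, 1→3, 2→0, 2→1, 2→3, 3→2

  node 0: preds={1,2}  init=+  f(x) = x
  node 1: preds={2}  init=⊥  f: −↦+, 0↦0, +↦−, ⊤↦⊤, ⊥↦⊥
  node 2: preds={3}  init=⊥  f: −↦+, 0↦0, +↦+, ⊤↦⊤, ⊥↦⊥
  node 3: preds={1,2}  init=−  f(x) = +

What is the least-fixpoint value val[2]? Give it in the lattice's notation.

Worklist (12 pops):
  #1 pop 0: in=⊥ → + (no change)
  #2 pop 1: in=⊥ → ⊥ (no change)
  #3 pop 2: in=− → + (was ⊥); enqueue [0,1]
  #4 pop 3: in=+ → ⊤ (was −); enqueue [2]
  #5 pop 0: in=+ → + (no change)
  #6 pop 1: in=+ → − (was ⊥); enqueue [0,3]
  #7 pop 2: in=⊤ → ⊤ (was +); enqueue [1]
  #8 pop 0: in=⊤ → ⊤ (was +); enqueue []
  #9 pop 3: in=⊤ → ⊤ (no change)
  #10 pop 1: in=⊤ → ⊤ (was −); enqueue [0,3]
  #11 pop 0: in=⊤ → ⊤ (no change)
  #12 pop 3: in=⊤ → ⊤ (no change)

Fixpoint:
  val[0] = ⊤
  val[1] = ⊤
  val[2] = ⊤
  val[3] = ⊤

⊤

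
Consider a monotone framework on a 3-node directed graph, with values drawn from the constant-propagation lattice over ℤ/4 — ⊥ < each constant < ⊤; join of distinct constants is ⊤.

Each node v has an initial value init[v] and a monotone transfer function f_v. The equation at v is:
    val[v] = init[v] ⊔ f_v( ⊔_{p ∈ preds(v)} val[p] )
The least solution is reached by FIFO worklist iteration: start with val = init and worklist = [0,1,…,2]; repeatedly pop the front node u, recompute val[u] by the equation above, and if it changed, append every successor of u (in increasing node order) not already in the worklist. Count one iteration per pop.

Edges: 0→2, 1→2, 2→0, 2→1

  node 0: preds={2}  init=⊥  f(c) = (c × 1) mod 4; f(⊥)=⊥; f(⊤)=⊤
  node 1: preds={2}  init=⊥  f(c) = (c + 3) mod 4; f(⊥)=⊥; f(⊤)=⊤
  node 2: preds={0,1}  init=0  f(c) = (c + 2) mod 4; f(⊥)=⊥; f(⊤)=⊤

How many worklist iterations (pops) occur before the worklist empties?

Iteration log — 6 steps:
  step 1. node 0  ⊔preds=0  new=0  old=⊥  +wl: 
  step 2. node 1  ⊔preds=0  new=3  old=⊥  +wl: 
  step 3. node 2  ⊔preds=⊤  new=⊤  old=0  +wl: 0,1
  step 4. node 0  ⊔preds=⊤  new=⊤  old=0  +wl: 2
  step 5. node 1  ⊔preds=⊤  new=⊤  old=3  +wl: 
  step 6. node 2  ⊔preds=⊤  new=⊤  stable

Least fixpoint reached:
  node 0: ⊤
  node 1: ⊤
  node 2: ⊤

6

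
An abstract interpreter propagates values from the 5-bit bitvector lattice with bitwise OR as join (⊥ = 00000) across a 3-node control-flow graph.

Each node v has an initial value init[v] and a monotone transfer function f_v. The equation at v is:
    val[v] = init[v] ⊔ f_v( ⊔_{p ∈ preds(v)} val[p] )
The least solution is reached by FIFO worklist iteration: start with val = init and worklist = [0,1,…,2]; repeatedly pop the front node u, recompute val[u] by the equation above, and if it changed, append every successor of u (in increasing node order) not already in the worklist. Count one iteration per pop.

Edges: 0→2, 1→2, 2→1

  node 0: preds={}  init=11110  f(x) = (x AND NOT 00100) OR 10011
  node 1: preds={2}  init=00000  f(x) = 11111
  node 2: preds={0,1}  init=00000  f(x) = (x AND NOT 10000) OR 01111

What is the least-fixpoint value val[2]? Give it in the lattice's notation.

Iteration log — 4 steps:
  step 1. node 0  ⊔preds=00000  new=11111  old=11110  +wl: 
  step 2. node 1  ⊔preds=00000  new=11111  old=00000  +wl: 
  step 3. node 2  ⊔preds=11111  new=01111  old=00000  +wl: 1
  step 4. node 1  ⊔preds=01111  new=11111  stable

Least fixpoint reached:
  node 0: 11111
  node 1: 11111
  node 2: 01111

01111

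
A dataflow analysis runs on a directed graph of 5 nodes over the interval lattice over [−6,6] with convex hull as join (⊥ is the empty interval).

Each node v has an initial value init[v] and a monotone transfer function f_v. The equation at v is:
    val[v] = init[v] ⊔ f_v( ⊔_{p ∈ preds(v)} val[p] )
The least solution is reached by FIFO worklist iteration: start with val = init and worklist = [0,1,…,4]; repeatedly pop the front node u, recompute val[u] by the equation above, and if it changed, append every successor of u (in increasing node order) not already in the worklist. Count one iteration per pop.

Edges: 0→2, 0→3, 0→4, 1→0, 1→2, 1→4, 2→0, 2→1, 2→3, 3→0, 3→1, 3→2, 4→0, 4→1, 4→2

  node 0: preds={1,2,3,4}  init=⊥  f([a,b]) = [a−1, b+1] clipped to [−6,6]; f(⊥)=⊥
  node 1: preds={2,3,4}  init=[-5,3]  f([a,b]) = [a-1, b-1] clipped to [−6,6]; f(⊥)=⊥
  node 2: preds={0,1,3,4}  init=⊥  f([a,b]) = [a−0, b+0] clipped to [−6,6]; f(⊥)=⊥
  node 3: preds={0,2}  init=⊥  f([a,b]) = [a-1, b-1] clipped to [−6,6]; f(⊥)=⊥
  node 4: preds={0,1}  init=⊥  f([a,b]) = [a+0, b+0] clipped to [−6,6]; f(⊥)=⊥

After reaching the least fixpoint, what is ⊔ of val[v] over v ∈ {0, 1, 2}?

Worklist (20 pops):
  #1 pop 0: in=[-5,3] → [-6,4] (was ⊥); enqueue []
  #2 pop 1: in=⊥ → [-5,3] (no change)
  #3 pop 2: in=[-6,4] → [-6,4] (was ⊥); enqueue [0,1]
  #4 pop 3: in=[-6,4] → [-6,3] (was ⊥); enqueue [2]
  #5 pop 4: in=[-6,4] → [-6,4] (was ⊥); enqueue []
  #6 pop 0: in=[-6,4] → [-6,5] (was [-6,4]); enqueue [3,4]
  #7 pop 1: in=[-6,4] → [-6,3] (was [-5,3]); enqueue [0]
  #8 pop 2: in=[-6,5] → [-6,5] (was [-6,4]); enqueue [1]
  #9 pop 3: in=[-6,5] → [-6,4] (was [-6,3]); enqueue [2]
  #10 pop 4: in=[-6,5] → [-6,5] (was [-6,4]); enqueue []
  #11 pop 0: in=[-6,5] → [-6,6] (was [-6,5]); enqueue [3,4]
  #12 pop 1: in=[-6,5] → [-6,4] (was [-6,3]); enqueue [0]
  #13 pop 2: in=[-6,6] → [-6,6] (was [-6,5]); enqueue [1]
  #14 pop 3: in=[-6,6] → [-6,5] (was [-6,4]); enqueue [2]
  #15 pop 4: in=[-6,6] → [-6,6] (was [-6,5]); enqueue []
  #16 pop 0: in=[-6,6] → [-6,6] (no change)
  #17 pop 1: in=[-6,6] → [-6,5] (was [-6,4]); enqueue [0,4]
  #18 pop 2: in=[-6,6] → [-6,6] (no change)
  #19 pop 0: in=[-6,6] → [-6,6] (no change)
  #20 pop 4: in=[-6,6] → [-6,6] (no change)

Fixpoint:
  val[0] = [-6,6]
  val[1] = [-6,5]
  val[2] = [-6,6]
  val[3] = [-6,5]
  val[4] = [-6,6]

[-6,6]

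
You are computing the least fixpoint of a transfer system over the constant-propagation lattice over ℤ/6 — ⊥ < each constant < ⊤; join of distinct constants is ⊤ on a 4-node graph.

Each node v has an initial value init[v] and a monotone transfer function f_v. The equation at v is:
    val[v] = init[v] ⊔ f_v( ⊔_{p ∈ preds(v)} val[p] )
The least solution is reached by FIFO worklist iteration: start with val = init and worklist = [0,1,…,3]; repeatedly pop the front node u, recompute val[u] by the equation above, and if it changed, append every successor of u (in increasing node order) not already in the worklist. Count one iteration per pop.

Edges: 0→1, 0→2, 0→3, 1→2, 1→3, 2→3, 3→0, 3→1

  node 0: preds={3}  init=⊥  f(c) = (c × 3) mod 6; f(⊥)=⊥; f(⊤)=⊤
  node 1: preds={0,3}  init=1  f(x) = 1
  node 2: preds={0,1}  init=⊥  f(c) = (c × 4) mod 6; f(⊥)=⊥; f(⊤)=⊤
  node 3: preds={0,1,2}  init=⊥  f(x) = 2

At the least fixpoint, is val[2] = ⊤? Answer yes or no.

Iteration log — 8 steps:
  step 1. node 0  ⊔preds=⊥  new=⊥  stable
  step 2. node 1  ⊔preds=⊥  new=1  stable
  step 3. node 2  ⊔preds=1  new=4  old=⊥  +wl: 
  step 4. node 3  ⊔preds=⊤  new=2  old=⊥  +wl: 0,1
  step 5. node 0  ⊔preds=2  new=0  old=⊥  +wl: 2,3
  step 6. node 1  ⊔preds=⊤  new=1  stable
  step 7. node 2  ⊔preds=⊤  new=⊤  old=4  +wl: 
  step 8. node 3  ⊔preds=⊤  new=2  stable

Least fixpoint reached:
  node 0: 0
  node 1: 1
  node 2: ⊤
  node 3: 2

yes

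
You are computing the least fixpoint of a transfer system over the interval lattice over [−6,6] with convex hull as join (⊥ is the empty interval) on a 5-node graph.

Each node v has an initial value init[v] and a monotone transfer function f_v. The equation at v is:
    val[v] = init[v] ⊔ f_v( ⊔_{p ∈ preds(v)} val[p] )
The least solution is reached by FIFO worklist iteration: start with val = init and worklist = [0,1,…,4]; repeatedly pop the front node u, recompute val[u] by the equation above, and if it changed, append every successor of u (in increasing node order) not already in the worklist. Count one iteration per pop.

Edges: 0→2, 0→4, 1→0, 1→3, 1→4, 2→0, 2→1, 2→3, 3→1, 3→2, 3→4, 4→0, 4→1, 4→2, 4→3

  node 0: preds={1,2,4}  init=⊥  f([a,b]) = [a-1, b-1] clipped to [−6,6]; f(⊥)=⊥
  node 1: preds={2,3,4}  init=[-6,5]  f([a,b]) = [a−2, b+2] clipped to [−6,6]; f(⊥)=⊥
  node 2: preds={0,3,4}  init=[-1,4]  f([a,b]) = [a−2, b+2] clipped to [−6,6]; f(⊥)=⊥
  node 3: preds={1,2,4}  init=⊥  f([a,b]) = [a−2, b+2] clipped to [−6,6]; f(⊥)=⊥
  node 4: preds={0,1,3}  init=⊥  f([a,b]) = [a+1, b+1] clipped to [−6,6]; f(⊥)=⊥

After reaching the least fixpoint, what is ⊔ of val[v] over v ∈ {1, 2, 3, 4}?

Worklist (10 pops):
  #1 pop 0: in=[-6,5] → [-6,4] (was ⊥); enqueue []
  #2 pop 1: in=[-1,4] → [-6,6] (was [-6,5]); enqueue [0]
  #3 pop 2: in=[-6,4] → [-6,6] (was [-1,4]); enqueue [1]
  #4 pop 3: in=[-6,6] → [-6,6] (was ⊥); enqueue [2]
  #5 pop 4: in=[-6,6] → [-5,6] (was ⊥); enqueue [3]
  #6 pop 0: in=[-6,6] → [-6,5] (was [-6,4]); enqueue [4]
  #7 pop 1: in=[-6,6] → [-6,6] (no change)
  #8 pop 2: in=[-6,6] → [-6,6] (no change)
  #9 pop 3: in=[-6,6] → [-6,6] (no change)
  #10 pop 4: in=[-6,6] → [-5,6] (no change)

Fixpoint:
  val[0] = [-6,5]
  val[1] = [-6,6]
  val[2] = [-6,6]
  val[3] = [-6,6]
  val[4] = [-5,6]

[-6,6]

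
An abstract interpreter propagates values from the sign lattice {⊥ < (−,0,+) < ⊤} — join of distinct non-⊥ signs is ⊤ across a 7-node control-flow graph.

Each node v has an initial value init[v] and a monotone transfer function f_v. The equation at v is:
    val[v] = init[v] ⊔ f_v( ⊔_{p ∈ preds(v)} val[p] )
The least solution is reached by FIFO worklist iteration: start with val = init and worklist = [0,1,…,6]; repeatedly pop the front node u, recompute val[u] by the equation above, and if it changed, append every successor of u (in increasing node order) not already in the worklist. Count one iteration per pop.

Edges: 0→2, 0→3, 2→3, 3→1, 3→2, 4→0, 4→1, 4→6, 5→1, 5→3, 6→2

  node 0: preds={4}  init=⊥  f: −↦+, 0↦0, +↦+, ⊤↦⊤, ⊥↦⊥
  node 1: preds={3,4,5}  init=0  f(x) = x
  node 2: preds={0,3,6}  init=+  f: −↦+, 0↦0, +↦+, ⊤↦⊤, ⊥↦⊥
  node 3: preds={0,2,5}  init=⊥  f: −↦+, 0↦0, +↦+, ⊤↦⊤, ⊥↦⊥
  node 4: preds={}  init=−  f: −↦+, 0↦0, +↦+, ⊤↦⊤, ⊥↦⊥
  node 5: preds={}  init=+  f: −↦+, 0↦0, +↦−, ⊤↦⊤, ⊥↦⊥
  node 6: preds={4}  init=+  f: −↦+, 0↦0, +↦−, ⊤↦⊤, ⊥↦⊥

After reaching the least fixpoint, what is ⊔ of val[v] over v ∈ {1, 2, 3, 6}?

⊤

Worklist (9 pops):
  #1 pop 0: in=− → + (was ⊥); enqueue []
  #2 pop 1: in=⊤ → ⊤ (was 0); enqueue []
  #3 pop 2: in=+ → + (no change)
  #4 pop 3: in=+ → + (was ⊥); enqueue [1,2]
  #5 pop 4: in=⊥ → − (no change)
  #6 pop 5: in=⊥ → + (no change)
  #7 pop 6: in=− → + (no change)
  #8 pop 1: in=⊤ → ⊤ (no change)
  #9 pop 2: in=+ → + (no change)

Fixpoint:
  val[0] = +
  val[1] = ⊤
  val[2] = +
  val[3] = +
  val[4] = −
  val[5] = +
  val[6] = +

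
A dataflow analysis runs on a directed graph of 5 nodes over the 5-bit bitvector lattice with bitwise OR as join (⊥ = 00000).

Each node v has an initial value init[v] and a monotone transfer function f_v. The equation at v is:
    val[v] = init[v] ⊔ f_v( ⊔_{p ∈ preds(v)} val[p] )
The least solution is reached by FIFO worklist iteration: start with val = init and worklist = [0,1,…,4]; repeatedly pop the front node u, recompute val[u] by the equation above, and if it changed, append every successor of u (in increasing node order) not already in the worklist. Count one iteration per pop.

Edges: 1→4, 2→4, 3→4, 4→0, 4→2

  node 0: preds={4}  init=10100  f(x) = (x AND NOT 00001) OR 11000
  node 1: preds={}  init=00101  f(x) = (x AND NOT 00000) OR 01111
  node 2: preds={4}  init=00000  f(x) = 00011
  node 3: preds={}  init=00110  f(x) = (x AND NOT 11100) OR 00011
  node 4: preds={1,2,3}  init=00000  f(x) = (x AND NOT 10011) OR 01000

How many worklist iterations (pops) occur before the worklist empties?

7

Trace (7 dequeues):
  [1] u=0 | in 00000 | out 11100 | prev 10100 | push {}
  [2] u=1 | in 00000 | out 01111 | prev 00101 | push {}
  [3] u=2 | in 00000 | out 00011 | prev 00000 | push {}
  [4] u=3 | in 00000 | out 00111 | prev 00110 | push {}
  [5] u=4 | in 01111 | out 01100 | prev 00000 | push {0,2}
  [6] u=0 | in 01100 | out 11100 | ==
  [7] u=2 | in 01100 | out 00011 | ==

Converged values:
  [0] 11100
  [1] 01111
  [2] 00011
  [3] 00111
  [4] 01100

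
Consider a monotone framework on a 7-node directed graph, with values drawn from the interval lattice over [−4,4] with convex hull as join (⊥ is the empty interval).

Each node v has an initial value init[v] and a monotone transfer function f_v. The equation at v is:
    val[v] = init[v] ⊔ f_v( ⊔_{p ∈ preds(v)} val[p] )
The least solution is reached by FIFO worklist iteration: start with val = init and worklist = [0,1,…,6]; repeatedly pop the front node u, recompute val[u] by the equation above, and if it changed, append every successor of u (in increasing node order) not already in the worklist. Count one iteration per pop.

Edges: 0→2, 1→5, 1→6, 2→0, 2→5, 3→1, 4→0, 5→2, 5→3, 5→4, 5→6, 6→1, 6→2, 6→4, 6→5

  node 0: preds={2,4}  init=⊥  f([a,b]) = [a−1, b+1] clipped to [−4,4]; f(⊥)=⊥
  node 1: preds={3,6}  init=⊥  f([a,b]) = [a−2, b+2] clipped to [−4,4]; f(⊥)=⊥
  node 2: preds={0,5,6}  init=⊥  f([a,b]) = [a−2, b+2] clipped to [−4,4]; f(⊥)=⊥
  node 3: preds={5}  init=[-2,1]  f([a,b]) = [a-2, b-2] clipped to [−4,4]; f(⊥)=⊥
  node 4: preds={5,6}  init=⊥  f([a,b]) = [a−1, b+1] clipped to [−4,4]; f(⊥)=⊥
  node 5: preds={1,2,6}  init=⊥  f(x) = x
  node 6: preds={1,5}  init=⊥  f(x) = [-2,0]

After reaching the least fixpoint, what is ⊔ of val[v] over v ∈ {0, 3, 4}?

[-4,4]

Trace (20 dequeues):
  [1] u=0 | in ⊥ | out ⊥ | ==
  [2] u=1 | in [-2,1] | out [-4,3] | prev ⊥ | push {}
  [3] u=2 | in ⊥ | out ⊥ | ==
  [4] u=3 | in ⊥ | out [-2,1] | ==
  [5] u=4 | in ⊥ | out ⊥ | ==
  [6] u=5 | in [-4,3] | out [-4,3] | prev ⊥ | push {2,3,4}
  [7] u=6 | in [-4,3] | out [-2,0] | prev ⊥ | push {1,5}
  [8] u=2 | in [-4,3] | out [-4,4] | prev ⊥ | push {0}
  [9] u=3 | in [-4,3] | out [-4,1] | prev [-2,1] | push {}
  [10] u=4 | in [-4,3] | out [-4,4] | prev ⊥ | push {}
  [11] u=1 | in [-4,1] | out [-4,3] | ==
  [12] u=5 | in [-4,4] | out [-4,4] | prev [-4,3] | push {2,3,4,6}
  [13] u=0 | in [-4,4] | out [-4,4] | prev ⊥ | push {}
  [14] u=2 | in [-4,4] | out [-4,4] | ==
  [15] u=3 | in [-4,4] | out [-4,2] | prev [-4,1] | push {1}
  [16] u=4 | in [-4,4] | out [-4,4] | ==
  [17] u=6 | in [-4,4] | out [-2,0] | ==
  [18] u=1 | in [-4,2] | out [-4,4] | prev [-4,3] | push {5,6}
  [19] u=5 | in [-4,4] | out [-4,4] | ==
  [20] u=6 | in [-4,4] | out [-2,0] | ==

Converged values:
  [0] [-4,4]
  [1] [-4,4]
  [2] [-4,4]
  [3] [-4,2]
  [4] [-4,4]
  [5] [-4,4]
  [6] [-2,0]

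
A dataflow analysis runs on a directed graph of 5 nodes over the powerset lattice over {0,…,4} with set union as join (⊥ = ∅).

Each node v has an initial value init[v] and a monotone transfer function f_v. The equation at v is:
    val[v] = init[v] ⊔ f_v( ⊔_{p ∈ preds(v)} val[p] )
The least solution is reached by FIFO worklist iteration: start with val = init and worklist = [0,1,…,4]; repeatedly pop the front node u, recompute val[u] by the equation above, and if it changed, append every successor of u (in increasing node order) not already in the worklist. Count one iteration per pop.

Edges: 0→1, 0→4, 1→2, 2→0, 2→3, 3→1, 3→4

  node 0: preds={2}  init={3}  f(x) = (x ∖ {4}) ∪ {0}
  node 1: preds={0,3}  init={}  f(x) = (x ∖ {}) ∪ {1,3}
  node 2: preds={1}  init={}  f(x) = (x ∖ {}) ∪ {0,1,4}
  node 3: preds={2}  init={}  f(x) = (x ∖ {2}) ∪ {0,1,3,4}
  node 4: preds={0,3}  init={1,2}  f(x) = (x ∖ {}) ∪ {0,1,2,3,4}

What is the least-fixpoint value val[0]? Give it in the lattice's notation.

Iteration log — 9 steps:
  step 1. node 0  ⊔preds={}  new={0,3}  old={3}  +wl: 
  step 2. node 1  ⊔preds={0,3}  new={0,1,3}  old={}  +wl: 
  step 3. node 2  ⊔preds={0,1,3}  new={0,1,3,4}  old={}  +wl: 0
  step 4. node 3  ⊔preds={0,1,3,4}  new={0,1,3,4}  old={}  +wl: 1
  step 5. node 4  ⊔preds={0,1,3,4}  new={0,1,2,3,4}  old={1,2}  +wl: 
  step 6. node 0  ⊔preds={0,1,3,4}  new={0,1,3}  old={0,3}  +wl: 4
  step 7. node 1  ⊔preds={0,1,3,4}  new={0,1,3,4}  old={0,1,3}  +wl: 2
  step 8. node 4  ⊔preds={0,1,3,4}  new={0,1,2,3,4}  stable
  step 9. node 2  ⊔preds={0,1,3,4}  new={0,1,3,4}  stable

Least fixpoint reached:
  node 0: {0,1,3}
  node 1: {0,1,3,4}
  node 2: {0,1,3,4}
  node 3: {0,1,3,4}
  node 4: {0,1,2,3,4}

{0,1,3}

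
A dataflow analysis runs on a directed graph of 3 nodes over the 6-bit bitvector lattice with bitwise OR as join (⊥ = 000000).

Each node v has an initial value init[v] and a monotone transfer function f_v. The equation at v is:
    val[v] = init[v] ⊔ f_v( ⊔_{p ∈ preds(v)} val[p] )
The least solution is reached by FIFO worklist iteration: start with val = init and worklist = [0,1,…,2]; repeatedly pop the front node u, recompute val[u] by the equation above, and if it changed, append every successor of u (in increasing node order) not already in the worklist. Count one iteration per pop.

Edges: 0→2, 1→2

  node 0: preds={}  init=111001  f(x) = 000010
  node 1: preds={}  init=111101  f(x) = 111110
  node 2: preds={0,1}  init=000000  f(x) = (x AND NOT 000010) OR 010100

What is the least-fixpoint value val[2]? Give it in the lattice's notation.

111101

Trace (3 dequeues):
  [1] u=0 | in 000000 | out 111011 | prev 111001 | push {}
  [2] u=1 | in 000000 | out 111111 | prev 111101 | push {}
  [3] u=2 | in 111111 | out 111101 | prev 000000 | push {}

Converged values:
  [0] 111011
  [1] 111111
  [2] 111101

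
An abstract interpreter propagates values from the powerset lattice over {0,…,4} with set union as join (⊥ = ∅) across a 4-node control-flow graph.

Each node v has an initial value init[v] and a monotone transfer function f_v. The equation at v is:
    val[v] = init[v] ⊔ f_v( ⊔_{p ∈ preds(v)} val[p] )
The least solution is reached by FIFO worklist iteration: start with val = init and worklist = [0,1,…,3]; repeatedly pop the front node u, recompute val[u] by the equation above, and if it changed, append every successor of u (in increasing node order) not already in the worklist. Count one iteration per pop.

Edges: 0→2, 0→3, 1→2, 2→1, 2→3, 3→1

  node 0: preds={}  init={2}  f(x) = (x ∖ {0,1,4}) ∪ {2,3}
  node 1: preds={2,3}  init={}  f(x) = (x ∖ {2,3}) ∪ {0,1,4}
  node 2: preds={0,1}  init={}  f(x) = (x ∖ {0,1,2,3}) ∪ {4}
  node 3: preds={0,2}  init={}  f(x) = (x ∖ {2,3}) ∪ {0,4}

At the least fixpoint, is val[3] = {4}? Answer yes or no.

no

Trace (5 dequeues):
  [1] u=0 | in {} | out {2,3} | prev {2} | push {}
  [2] u=1 | in {} | out {0,1,4} | prev {} | push {}
  [3] u=2 | in {0,1,2,3,4} | out {4} | prev {} | push {1}
  [4] u=3 | in {2,3,4} | out {0,4} | prev {} | push {}
  [5] u=1 | in {0,4} | out {0,1,4} | ==

Converged values:
  [0] {2,3}
  [1] {0,1,4}
  [2] {4}
  [3] {0,4}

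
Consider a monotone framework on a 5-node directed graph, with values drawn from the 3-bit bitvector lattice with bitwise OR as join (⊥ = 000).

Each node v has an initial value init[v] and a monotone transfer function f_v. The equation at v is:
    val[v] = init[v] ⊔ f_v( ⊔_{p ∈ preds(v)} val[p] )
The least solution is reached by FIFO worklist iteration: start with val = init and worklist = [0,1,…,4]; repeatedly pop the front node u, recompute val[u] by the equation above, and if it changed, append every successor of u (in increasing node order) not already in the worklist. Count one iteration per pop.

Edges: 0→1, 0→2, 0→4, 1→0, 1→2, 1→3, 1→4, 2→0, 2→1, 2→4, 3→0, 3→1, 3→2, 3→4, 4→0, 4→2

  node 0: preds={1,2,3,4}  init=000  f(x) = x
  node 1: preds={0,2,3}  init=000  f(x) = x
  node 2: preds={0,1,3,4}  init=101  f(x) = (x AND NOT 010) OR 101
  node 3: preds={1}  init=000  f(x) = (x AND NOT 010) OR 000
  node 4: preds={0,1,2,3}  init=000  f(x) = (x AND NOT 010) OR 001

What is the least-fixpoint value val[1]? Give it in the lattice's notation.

Iteration log — 8 steps:
  step 1. node 0  ⊔preds=101  new=101  old=000  +wl: 
  step 2. node 1  ⊔preds=101  new=101  old=000  +wl: 0
  step 3. node 2  ⊔preds=101  new=101  stable
  step 4. node 3  ⊔preds=101  new=101  old=000  +wl: 1,2
  step 5. node 4  ⊔preds=101  new=101  old=000  +wl: 
  step 6. node 0  ⊔preds=101  new=101  stable
  step 7. node 1  ⊔preds=101  new=101  stable
  step 8. node 2  ⊔preds=101  new=101  stable

Least fixpoint reached:
  node 0: 101
  node 1: 101
  node 2: 101
  node 3: 101
  node 4: 101

101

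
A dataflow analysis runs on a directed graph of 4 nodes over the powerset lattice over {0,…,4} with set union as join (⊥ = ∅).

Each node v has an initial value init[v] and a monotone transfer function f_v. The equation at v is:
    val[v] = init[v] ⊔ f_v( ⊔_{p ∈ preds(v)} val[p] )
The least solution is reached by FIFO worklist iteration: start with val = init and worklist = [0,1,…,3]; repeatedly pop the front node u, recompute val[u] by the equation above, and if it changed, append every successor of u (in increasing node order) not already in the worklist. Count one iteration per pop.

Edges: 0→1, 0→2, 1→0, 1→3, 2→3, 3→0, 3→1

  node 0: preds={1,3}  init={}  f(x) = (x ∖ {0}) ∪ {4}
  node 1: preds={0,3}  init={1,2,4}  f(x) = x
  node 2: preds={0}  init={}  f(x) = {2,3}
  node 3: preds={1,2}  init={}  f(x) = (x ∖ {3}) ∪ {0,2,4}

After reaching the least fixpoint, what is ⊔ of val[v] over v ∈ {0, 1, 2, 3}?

{0,1,2,3,4}

Trace (8 dequeues):
  [1] u=0 | in {1,2,4} | out {1,2,4} | prev {} | push {}
  [2] u=1 | in {1,2,4} | out {1,2,4} | ==
  [3] u=2 | in {1,2,4} | out {2,3} | prev {} | push {}
  [4] u=3 | in {1,2,3,4} | out {0,1,2,4} | prev {} | push {0,1}
  [5] u=0 | in {0,1,2,4} | out {1,2,4} | ==
  [6] u=1 | in {0,1,2,4} | out {0,1,2,4} | prev {1,2,4} | push {0,3}
  [7] u=0 | in {0,1,2,4} | out {1,2,4} | ==
  [8] u=3 | in {0,1,2,3,4} | out {0,1,2,4} | ==

Converged values:
  [0] {1,2,4}
  [1] {0,1,2,4}
  [2] {2,3}
  [3] {0,1,2,4}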